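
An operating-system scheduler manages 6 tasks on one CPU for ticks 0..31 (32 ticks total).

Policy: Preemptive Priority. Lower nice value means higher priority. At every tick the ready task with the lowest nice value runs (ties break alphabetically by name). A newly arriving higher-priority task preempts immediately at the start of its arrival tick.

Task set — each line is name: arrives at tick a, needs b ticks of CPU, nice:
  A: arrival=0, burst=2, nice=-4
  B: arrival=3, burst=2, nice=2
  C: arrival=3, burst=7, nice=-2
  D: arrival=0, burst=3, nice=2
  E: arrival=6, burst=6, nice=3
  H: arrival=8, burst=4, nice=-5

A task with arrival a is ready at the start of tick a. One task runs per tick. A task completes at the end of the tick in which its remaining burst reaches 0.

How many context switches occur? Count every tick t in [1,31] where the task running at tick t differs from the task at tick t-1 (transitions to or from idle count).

context switches = 8

t=0: ready={A,D} → run A
t=1: ready={A,D} → run A
t=2: ready={D} → run D
t=3: ready={B,C,D} → run C
t=4: ready={B,C,D} → run C
t=5: ready={B,C,D} → run C
t=6: ready={B,C,D,E} → run C
t=7: ready={B,C,D,E} → run C
t=8: ready={B,C,D,E,H} → run H
t=9: ready={B,C,D,E,H} → run H
t=10: ready={B,C,D,E,H} → run H
t=11: ready={B,C,D,E,H} → run H
t=12: ready={B,C,D,E} → run C
t=13: ready={B,C,D,E} → run C
t=14: ready={B,D,E} → run B
t=15: ready={B,D,E} → run B
t=16: ready={D,E} → run D
t=17: ready={D,E} → run D
t=18: ready={E} → run E
t=19: ready={E} → run E
t=20: ready={E} → run E
t=21: ready={E} → run E
t=22: ready={E} → run E
t=23: ready={E} → run E
t=24: (idle)
t=25: (idle)
t=26: (idle)
t=27: (idle)
t=28: (idle)
t=29: (idle)
t=30: (idle)
t=31: (idle)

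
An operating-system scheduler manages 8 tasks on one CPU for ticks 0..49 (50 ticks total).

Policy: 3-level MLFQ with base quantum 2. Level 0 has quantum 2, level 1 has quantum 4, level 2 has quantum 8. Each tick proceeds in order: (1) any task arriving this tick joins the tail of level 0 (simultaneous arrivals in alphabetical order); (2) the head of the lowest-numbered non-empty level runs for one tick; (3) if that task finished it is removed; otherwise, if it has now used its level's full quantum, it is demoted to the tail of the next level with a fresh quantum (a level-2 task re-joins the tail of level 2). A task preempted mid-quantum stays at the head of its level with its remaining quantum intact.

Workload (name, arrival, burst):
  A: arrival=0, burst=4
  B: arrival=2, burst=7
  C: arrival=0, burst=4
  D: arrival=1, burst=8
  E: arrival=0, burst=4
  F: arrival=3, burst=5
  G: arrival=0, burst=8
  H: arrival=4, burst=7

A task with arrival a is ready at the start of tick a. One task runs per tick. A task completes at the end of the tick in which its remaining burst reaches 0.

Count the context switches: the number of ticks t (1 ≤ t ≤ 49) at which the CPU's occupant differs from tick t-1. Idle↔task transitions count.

t=0: L0/L1/L2 = ACEG/-/- → run A
t=1: L0/L1/L2 = ACEGD/-/- → run A
t=2: L0/L1/L2 = CEGDB/A/- → run C
t=3: L0/L1/L2 = CEGDBF/A/- → run C
t=4: L0/L1/L2 = EGDBFH/AC/- → run E
t=5: L0/L1/L2 = EGDBFH/AC/- → run E
t=6: L0/L1/L2 = GDBFH/ACE/- → run G
t=7: L0/L1/L2 = GDBFH/ACE/- → run G
t=8: L0/L1/L2 = DBFH/ACEG/- → run D
t=9: L0/L1/L2 = DBFH/ACEG/- → run D
t=10: L0/L1/L2 = BFH/ACEGD/- → run B
t=11: L0/L1/L2 = BFH/ACEGD/- → run B
t=12: L0/L1/L2 = FH/ACEGDB/- → run F
t=13: L0/L1/L2 = FH/ACEGDB/- → run F
t=14: L0/L1/L2 = H/ACEGDBF/- → run H
t=15: L0/L1/L2 = H/ACEGDBF/- → run H
t=16: L0/L1/L2 = -/ACEGDBFH/- → run A
t=17: L0/L1/L2 = -/ACEGDBFH/- → run A
t=18: L0/L1/L2 = -/CEGDBFH/- → run C
t=19: L0/L1/L2 = -/CEGDBFH/- → run C
t=20: L0/L1/L2 = -/EGDBFH/- → run E
t=21: L0/L1/L2 = -/EGDBFH/- → run E
t=22: L0/L1/L2 = -/GDBFH/- → run G
t=23: L0/L1/L2 = -/GDBFH/- → run G
t=24: L0/L1/L2 = -/GDBFH/- → run G
t=25: L0/L1/L2 = -/GDBFH/- → run G
t=26: L0/L1/L2 = -/DBFH/G → run D
t=27: L0/L1/L2 = -/DBFH/G → run D
t=28: L0/L1/L2 = -/DBFH/G → run D
t=29: L0/L1/L2 = -/DBFH/G → run D
t=30: L0/L1/L2 = -/BFH/GD → run B
t=31: L0/L1/L2 = -/BFH/GD → run B
t=32: L0/L1/L2 = -/BFH/GD → run B
t=33: L0/L1/L2 = -/BFH/GD → run B
t=34: L0/L1/L2 = -/FH/GDB → run F
t=35: L0/L1/L2 = -/FH/GDB → run F
t=36: L0/L1/L2 = -/FH/GDB → run F
t=37: L0/L1/L2 = -/H/GDB → run H
t=38: L0/L1/L2 = -/H/GDB → run H
t=39: L0/L1/L2 = -/H/GDB → run H
t=40: L0/L1/L2 = -/H/GDB → run H
t=41: L0/L1/L2 = -/-/GDBH → run G
t=42: L0/L1/L2 = -/-/GDBH → run G
t=43: L0/L1/L2 = -/-/DBH → run D
t=44: L0/L1/L2 = -/-/DBH → run D
t=45: L0/L1/L2 = -/-/BH → run B
t=46: L0/L1/L2 = -/-/H → run H
t=47: (idle)
t=48: (idle)
t=49: (idle)

context switches = 20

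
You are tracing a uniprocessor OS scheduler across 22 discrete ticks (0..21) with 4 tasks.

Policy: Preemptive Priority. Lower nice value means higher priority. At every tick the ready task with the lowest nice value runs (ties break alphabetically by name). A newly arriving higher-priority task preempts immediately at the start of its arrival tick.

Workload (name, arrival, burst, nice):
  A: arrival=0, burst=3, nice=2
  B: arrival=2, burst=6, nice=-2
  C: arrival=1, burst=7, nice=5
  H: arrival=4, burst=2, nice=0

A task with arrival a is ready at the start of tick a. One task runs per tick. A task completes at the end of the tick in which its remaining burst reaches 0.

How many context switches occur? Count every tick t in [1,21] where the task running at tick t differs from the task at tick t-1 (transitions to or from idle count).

t=0: ready={A} → run A
t=1: ready={A,C} → run A
t=2: ready={A,B,C} → run B
t=3: ready={A,B,C} → run B
t=4: ready={A,B,C,H} → run B
t=5: ready={A,B,C,H} → run B
t=6: ready={A,B,C,H} → run B
t=7: ready={A,B,C,H} → run B
t=8: ready={A,C,H} → run H
t=9: ready={A,C,H} → run H
t=10: ready={A,C} → run A
t=11: ready={C} → run C
t=12: ready={C} → run C
t=13: ready={C} → run C
t=14: ready={C} → run C
t=15: ready={C} → run C
t=16: ready={C} → run C
t=17: ready={C} → run C
t=18: (idle)
t=19: (idle)
t=20: (idle)
t=21: (idle)

context switches = 5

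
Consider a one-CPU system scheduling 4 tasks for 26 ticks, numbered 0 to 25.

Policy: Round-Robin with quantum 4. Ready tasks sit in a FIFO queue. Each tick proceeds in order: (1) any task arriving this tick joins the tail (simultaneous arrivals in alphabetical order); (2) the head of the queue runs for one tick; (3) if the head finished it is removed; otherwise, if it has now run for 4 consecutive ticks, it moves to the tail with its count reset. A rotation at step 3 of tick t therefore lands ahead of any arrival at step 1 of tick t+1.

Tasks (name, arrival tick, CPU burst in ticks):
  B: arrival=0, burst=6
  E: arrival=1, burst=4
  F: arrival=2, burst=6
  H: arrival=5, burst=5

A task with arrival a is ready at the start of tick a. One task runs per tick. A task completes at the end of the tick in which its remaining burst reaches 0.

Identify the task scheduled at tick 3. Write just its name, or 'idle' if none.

t=0: queue=[B] q_used=0 → run B
t=1: queue=[B,E] q_used=1 → run B
t=2: queue=[B,E,F] q_used=2 → run B
t=3: queue=[B,E,F] q_used=3 → run B
t=4: queue=[E,F,B] q_used=0 → run E
t=5: queue=[E,F,B,H] q_used=1 → run E
t=6: queue=[E,F,B,H] q_used=2 → run E
t=7: queue=[E,F,B,H] q_used=3 → run E
t=8: queue=[F,B,H] q_used=0 → run F
t=9: queue=[F,B,H] q_used=1 → run F
t=10: queue=[F,B,H] q_used=2 → run F
t=11: queue=[F,B,H] q_used=3 → run F
t=12: queue=[B,H,F] q_used=0 → run B
t=13: queue=[B,H,F] q_used=1 → run B
t=14: queue=[H,F] q_used=0 → run H
t=15: queue=[H,F] q_used=1 → run H
t=16: queue=[H,F] q_used=2 → run H
t=17: queue=[H,F] q_used=3 → run H
t=18: queue=[F,H] q_used=0 → run F
t=19: queue=[F,H] q_used=1 → run F
t=20: queue=[H] q_used=0 → run H
t=21: (idle)
t=22: (idle)
t=23: (idle)
t=24: (idle)
t=25: (idle)

running at tick 3 = B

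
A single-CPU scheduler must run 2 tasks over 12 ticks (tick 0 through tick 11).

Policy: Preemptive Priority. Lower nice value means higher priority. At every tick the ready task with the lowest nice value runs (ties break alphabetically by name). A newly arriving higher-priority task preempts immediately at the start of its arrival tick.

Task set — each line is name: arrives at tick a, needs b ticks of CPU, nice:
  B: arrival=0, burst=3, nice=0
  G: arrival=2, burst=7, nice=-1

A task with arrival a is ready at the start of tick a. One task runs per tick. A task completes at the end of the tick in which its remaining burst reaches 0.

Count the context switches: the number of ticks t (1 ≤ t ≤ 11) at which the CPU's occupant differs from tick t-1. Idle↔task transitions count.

t=0: ready={B} → run B
t=1: ready={B} → run B
t=2: ready={B,G} → run G
t=3: ready={B,G} → run G
t=4: ready={B,G} → run G
t=5: ready={B,G} → run G
t=6: ready={B,G} → run G
t=7: ready={B,G} → run G
t=8: ready={B,G} → run G
t=9: ready={B} → run B
t=10: (idle)
t=11: (idle)

context switches = 3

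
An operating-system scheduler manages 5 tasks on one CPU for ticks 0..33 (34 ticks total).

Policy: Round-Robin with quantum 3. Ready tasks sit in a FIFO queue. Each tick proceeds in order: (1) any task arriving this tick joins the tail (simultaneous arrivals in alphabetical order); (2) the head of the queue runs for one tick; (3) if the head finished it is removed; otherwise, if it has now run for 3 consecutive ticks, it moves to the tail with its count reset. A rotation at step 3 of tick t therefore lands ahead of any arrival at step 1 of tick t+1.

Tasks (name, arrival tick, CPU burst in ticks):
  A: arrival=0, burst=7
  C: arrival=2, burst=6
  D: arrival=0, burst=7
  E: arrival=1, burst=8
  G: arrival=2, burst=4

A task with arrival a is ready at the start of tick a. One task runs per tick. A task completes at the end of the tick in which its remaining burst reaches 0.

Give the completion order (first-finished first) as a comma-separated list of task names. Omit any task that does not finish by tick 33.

t=0: queue=[A,D] q_used=0 → run A
t=1: queue=[A,D,E] q_used=1 → run A
t=2: queue=[A,D,E,C,G] q_used=2 → run A
t=3: queue=[D,E,C,G,A] q_used=0 → run D
t=4: queue=[D,E,C,G,A] q_used=1 → run D
t=5: queue=[D,E,C,G,A] q_used=2 → run D
t=6: queue=[E,C,G,A,D] q_used=0 → run E
t=7: queue=[E,C,G,A,D] q_used=1 → run E
t=8: queue=[E,C,G,A,D] q_used=2 → run E
t=9: queue=[C,G,A,D,E] q_used=0 → run C
t=10: queue=[C,G,A,D,E] q_used=1 → run C
t=11: queue=[C,G,A,D,E] q_used=2 → run C
t=12: queue=[G,A,D,E,C] q_used=0 → run G
t=13: queue=[G,A,D,E,C] q_used=1 → run G
t=14: queue=[G,A,D,E,C] q_used=2 → run G
t=15: queue=[A,D,E,C,G] q_used=0 → run A
t=16: queue=[A,D,E,C,G] q_used=1 → run A
t=17: queue=[A,D,E,C,G] q_used=2 → run A
t=18: queue=[D,E,C,G,A] q_used=0 → run D
t=19: queue=[D,E,C,G,A] q_used=1 → run D
t=20: queue=[D,E,C,G,A] q_used=2 → run D
t=21: queue=[E,C,G,A,D] q_used=0 → run E
t=22: queue=[E,C,G,A,D] q_used=1 → run E
t=23: queue=[E,C,G,A,D] q_used=2 → run E
t=24: queue=[C,G,A,D,E] q_used=0 → run C
t=25: queue=[C,G,A,D,E] q_used=1 → run C
t=26: queue=[C,G,A,D,E] q_used=2 → run C
t=27: queue=[G,A,D,E] q_used=0 → run G
t=28: queue=[A,D,E] q_used=0 → run A
t=29: queue=[D,E] q_used=0 → run D
t=30: queue=[E] q_used=0 → run E
t=31: queue=[E] q_used=1 → run E
t=32: (idle)
t=33: (idle)

completion order = C, G, A, D, E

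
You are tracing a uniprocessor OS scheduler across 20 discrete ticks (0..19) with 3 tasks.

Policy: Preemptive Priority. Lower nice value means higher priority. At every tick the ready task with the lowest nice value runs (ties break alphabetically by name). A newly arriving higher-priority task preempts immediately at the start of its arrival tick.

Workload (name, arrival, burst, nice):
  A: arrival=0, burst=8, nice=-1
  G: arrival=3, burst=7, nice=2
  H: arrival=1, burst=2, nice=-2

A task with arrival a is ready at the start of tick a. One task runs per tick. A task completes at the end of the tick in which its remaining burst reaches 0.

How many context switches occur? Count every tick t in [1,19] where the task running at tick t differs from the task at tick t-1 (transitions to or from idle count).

t=0: ready={A} → run A
t=1: ready={A,H} → run H
t=2: ready={A,H} → run H
t=3: ready={A,G} → run A
t=4: ready={A,G} → run A
t=5: ready={A,G} → run A
t=6: ready={A,G} → run A
t=7: ready={A,G} → run A
t=8: ready={A,G} → run A
t=9: ready={A,G} → run A
t=10: ready={G} → run G
t=11: ready={G} → run G
t=12: ready={G} → run G
t=13: ready={G} → run G
t=14: ready={G} → run G
t=15: ready={G} → run G
t=16: ready={G} → run G
t=17: (idle)
t=18: (idle)
t=19: (idle)

context switches = 4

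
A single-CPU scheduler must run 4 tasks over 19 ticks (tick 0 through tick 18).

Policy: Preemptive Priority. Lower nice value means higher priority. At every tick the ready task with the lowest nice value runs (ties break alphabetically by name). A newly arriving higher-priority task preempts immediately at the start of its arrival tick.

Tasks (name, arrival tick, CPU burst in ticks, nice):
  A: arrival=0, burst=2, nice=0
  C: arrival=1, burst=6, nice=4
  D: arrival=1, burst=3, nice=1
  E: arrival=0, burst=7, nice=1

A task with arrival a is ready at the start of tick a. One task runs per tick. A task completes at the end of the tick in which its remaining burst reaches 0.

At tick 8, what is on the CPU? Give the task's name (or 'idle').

t=0: ready={A,E} → run A
t=1: ready={A,C,D,E} → run A
t=2: ready={C,D,E} → run D
t=3: ready={C,D,E} → run D
t=4: ready={C,D,E} → run D
t=5: ready={C,E} → run E
t=6: ready={C,E} → run E
t=7: ready={C,E} → run E
t=8: ready={C,E} → run E
t=9: ready={C,E} → run E
t=10: ready={C,E} → run E
t=11: ready={C,E} → run E
t=12: ready={C} → run C
t=13: ready={C} → run C
t=14: ready={C} → run C
t=15: ready={C} → run C
t=16: ready={C} → run C
t=17: ready={C} → run C
t=18: (idle)

running at tick 8 = E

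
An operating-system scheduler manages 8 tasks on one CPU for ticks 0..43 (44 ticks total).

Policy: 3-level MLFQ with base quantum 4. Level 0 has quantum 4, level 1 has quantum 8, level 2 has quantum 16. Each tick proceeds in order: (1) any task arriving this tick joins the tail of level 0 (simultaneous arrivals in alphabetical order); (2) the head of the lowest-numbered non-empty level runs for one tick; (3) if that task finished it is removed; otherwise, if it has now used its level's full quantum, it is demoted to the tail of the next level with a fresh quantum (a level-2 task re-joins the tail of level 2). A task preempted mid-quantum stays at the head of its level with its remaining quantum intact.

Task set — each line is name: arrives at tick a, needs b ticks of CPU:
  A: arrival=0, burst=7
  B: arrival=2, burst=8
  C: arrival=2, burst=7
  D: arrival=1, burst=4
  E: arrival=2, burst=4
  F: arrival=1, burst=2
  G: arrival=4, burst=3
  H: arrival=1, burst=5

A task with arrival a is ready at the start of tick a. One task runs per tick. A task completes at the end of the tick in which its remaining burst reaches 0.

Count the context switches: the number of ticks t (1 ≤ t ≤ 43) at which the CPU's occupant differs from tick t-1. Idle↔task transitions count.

t=0: L0/L1/L2 = A/-/- → run A
t=1: L0/L1/L2 = ADFH/-/- → run A
t=2: L0/L1/L2 = ADFHBCE/-/- → run A
t=3: L0/L1/L2 = ADFHBCE/-/- → run A
t=4: L0/L1/L2 = DFHBCEG/A/- → run D
t=5: L0/L1/L2 = DFHBCEG/A/- → run D
t=6: L0/L1/L2 = DFHBCEG/A/- → run D
t=7: L0/L1/L2 = DFHBCEG/A/- → run D
t=8: L0/L1/L2 = FHBCEG/A/- → run F
t=9: L0/L1/L2 = FHBCEG/A/- → run F
t=10: L0/L1/L2 = HBCEG/A/- → run H
t=11: L0/L1/L2 = HBCEG/A/- → run H
t=12: L0/L1/L2 = HBCEG/A/- → run H
t=13: L0/L1/L2 = HBCEG/A/- → run H
t=14: L0/L1/L2 = BCEG/AH/- → run B
t=15: L0/L1/L2 = BCEG/AH/- → run B
t=16: L0/L1/L2 = BCEG/AH/- → run B
t=17: L0/L1/L2 = BCEG/AH/- → run B
t=18: L0/L1/L2 = CEG/AHB/- → run C
t=19: L0/L1/L2 = CEG/AHB/- → run C
t=20: L0/L1/L2 = CEG/AHB/- → run C
t=21: L0/L1/L2 = CEG/AHB/- → run C
t=22: L0/L1/L2 = EG/AHBC/- → run E
t=23: L0/L1/L2 = EG/AHBC/- → run E
t=24: L0/L1/L2 = EG/AHBC/- → run E
t=25: L0/L1/L2 = EG/AHBC/- → run E
t=26: L0/L1/L2 = G/AHBC/- → run G
t=27: L0/L1/L2 = G/AHBC/- → run G
t=28: L0/L1/L2 = G/AHBC/- → run G
t=29: L0/L1/L2 = -/AHBC/- → run A
t=30: L0/L1/L2 = -/AHBC/- → run A
t=31: L0/L1/L2 = -/AHBC/- → run A
t=32: L0/L1/L2 = -/HBC/- → run H
t=33: L0/L1/L2 = -/BC/- → run B
t=34: L0/L1/L2 = -/BC/- → run B
t=35: L0/L1/L2 = -/BC/- → run B
t=36: L0/L1/L2 = -/BC/- → run B
t=37: L0/L1/L2 = -/C/- → run C
t=38: L0/L1/L2 = -/C/- → run C
t=39: L0/L1/L2 = -/C/- → run C
t=40: (idle)
t=41: (idle)
t=42: (idle)
t=43: (idle)

context switches = 12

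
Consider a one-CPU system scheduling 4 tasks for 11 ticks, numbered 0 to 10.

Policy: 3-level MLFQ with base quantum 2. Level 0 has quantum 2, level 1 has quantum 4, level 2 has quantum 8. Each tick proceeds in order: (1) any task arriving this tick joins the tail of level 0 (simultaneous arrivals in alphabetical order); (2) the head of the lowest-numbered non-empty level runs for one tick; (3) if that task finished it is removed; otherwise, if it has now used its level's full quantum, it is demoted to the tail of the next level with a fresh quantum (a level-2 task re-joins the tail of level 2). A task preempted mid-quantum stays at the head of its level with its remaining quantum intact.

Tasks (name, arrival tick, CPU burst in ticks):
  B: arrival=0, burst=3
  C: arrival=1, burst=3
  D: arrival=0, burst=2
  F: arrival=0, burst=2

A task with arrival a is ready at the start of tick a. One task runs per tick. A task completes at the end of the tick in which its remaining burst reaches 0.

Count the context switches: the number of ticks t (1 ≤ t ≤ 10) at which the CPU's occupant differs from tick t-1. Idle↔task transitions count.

t=0: L0/L1/L2 = BDF/-/- → run B
t=1: L0/L1/L2 = BDFC/-/- → run B
t=2: L0/L1/L2 = DFC/B/- → run D
t=3: L0/L1/L2 = DFC/B/- → run D
t=4: L0/L1/L2 = FC/B/- → run F
t=5: L0/L1/L2 = FC/B/- → run F
t=6: L0/L1/L2 = C/B/- → run C
t=7: L0/L1/L2 = C/B/- → run C
t=8: L0/L1/L2 = -/BC/- → run B
t=9: L0/L1/L2 = -/C/- → run C
t=10: (idle)

context switches = 6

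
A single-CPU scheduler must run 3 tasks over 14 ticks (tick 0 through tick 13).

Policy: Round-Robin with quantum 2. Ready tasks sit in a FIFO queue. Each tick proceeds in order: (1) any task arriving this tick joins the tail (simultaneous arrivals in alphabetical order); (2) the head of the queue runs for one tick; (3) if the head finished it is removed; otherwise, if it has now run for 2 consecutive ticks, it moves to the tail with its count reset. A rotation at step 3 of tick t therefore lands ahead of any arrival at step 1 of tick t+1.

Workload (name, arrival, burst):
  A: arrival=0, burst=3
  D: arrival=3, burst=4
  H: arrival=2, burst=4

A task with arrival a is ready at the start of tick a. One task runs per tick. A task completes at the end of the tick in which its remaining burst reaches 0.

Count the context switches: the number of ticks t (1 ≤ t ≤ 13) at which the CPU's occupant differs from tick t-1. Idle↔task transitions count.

t=0: queue=[A] q_used=0 → run A
t=1: queue=[A] q_used=1 → run A
t=2: queue=[A,H] q_used=0 → run A
t=3: queue=[H,D] q_used=0 → run H
t=4: queue=[H,D] q_used=1 → run H
t=5: queue=[D,H] q_used=0 → run D
t=6: queue=[D,H] q_used=1 → run D
t=7: queue=[H,D] q_used=0 → run H
t=8: queue=[H,D] q_used=1 → run H
t=9: queue=[D] q_used=0 → run D
t=10: queue=[D] q_used=1 → run D
t=11: (idle)
t=12: (idle)
t=13: (idle)

context switches = 5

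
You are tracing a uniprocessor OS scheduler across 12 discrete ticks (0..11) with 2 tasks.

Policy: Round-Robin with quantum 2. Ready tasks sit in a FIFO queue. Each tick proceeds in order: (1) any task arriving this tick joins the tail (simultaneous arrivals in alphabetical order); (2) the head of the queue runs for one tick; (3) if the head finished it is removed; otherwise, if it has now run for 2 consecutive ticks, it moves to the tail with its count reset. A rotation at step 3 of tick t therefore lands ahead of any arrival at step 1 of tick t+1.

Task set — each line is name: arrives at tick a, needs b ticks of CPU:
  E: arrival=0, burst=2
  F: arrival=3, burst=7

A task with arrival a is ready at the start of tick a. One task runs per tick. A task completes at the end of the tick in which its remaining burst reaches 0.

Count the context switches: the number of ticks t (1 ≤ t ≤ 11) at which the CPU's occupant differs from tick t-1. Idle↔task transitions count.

context switches = 3

t=0: queue=[E] q_used=0 → run E
t=1: queue=[E] q_used=1 → run E
t=2: (idle)
t=3: queue=[F] q_used=0 → run F
t=4: queue=[F] q_used=1 → run F
t=5: queue=[F] q_used=0 → run F
t=6: queue=[F] q_used=1 → run F
t=7: queue=[F] q_used=0 → run F
t=8: queue=[F] q_used=1 → run F
t=9: queue=[F] q_used=0 → run F
t=10: (idle)
t=11: (idle)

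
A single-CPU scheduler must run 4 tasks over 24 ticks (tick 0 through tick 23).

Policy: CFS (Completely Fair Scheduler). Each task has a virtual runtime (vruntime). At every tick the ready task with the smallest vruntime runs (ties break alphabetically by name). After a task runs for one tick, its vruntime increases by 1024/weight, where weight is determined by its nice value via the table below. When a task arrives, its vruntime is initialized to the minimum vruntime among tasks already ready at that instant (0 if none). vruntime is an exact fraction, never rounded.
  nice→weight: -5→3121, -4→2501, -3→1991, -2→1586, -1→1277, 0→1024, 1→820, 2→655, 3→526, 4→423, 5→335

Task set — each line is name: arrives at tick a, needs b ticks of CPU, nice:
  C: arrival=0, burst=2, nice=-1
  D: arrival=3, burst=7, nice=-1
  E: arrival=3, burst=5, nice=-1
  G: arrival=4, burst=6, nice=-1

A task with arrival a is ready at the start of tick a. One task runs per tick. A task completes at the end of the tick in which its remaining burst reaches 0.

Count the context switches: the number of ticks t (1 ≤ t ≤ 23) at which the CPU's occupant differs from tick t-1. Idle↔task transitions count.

context switches = 20

t=0: vr[C=0] → run C
t=1: vr[C=1024/1277] → run C
t=2: (idle)
t=3: vr[D=0 E=0] → run D
t=4: vr[D=1024/1277 E=0 G=0] → run E
t=5: vr[D=1024/1277 E=1024/1277 G=0] → run G
t=6: vr[D=1024/1277 E=1024/1277 G=1024/1277] → run D
t=7: vr[D=2048/1277 E=1024/1277 G=1024/1277] → run E
t=8: vr[D=2048/1277 E=2048/1277 G=1024/1277] → run G
t=9: vr[D=2048/1277 E=2048/1277 G=2048/1277] → run D
t=10: vr[D=3072/1277 E=2048/1277 G=2048/1277] → run E
t=11: vr[D=3072/1277 E=3072/1277 G=2048/1277] → run G
t=12: vr[D=3072/1277 E=3072/1277 G=3072/1277] → run D
t=13: vr[D=4096/1277 E=3072/1277 G=3072/1277] → run E
t=14: vr[D=4096/1277 E=4096/1277 G=3072/1277] → run G
t=15: vr[D=4096/1277 E=4096/1277 G=4096/1277] → run D
t=16: vr[D=5120/1277 E=4096/1277 G=4096/1277] → run E
t=17: vr[D=5120/1277 G=4096/1277] → run G
t=18: vr[D=5120/1277 G=5120/1277] → run D
t=19: vr[D=6144/1277 G=5120/1277] → run G
t=20: vr[D=6144/1277] → run D
t=21: (idle)
t=22: (idle)
t=23: (idle)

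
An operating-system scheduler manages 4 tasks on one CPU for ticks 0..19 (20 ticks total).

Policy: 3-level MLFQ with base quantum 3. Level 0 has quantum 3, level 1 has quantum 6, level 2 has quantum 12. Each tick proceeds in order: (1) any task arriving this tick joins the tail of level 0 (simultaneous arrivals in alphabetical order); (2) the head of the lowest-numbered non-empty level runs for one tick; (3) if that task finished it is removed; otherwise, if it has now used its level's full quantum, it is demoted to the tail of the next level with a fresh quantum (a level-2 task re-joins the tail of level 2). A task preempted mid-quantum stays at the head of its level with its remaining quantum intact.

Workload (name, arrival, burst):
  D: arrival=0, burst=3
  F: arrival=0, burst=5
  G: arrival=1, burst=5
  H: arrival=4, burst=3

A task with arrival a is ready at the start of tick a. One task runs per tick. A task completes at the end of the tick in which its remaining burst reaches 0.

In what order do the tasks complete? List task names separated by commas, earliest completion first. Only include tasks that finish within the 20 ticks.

completion order = D, H, F, G

t=0: L0/L1/L2 = DF/-/- → run D
t=1: L0/L1/L2 = DFG/-/- → run D
t=2: L0/L1/L2 = DFG/-/- → run D
t=3: L0/L1/L2 = FG/-/- → run F
t=4: L0/L1/L2 = FGH/-/- → run F
t=5: L0/L1/L2 = FGH/-/- → run F
t=6: L0/L1/L2 = GH/F/- → run G
t=7: L0/L1/L2 = GH/F/- → run G
t=8: L0/L1/L2 = GH/F/- → run G
t=9: L0/L1/L2 = H/FG/- → run H
t=10: L0/L1/L2 = H/FG/- → run H
t=11: L0/L1/L2 = H/FG/- → run H
t=12: L0/L1/L2 = -/FG/- → run F
t=13: L0/L1/L2 = -/FG/- → run F
t=14: L0/L1/L2 = -/G/- → run G
t=15: L0/L1/L2 = -/G/- → run G
t=16: (idle)
t=17: (idle)
t=18: (idle)
t=19: (idle)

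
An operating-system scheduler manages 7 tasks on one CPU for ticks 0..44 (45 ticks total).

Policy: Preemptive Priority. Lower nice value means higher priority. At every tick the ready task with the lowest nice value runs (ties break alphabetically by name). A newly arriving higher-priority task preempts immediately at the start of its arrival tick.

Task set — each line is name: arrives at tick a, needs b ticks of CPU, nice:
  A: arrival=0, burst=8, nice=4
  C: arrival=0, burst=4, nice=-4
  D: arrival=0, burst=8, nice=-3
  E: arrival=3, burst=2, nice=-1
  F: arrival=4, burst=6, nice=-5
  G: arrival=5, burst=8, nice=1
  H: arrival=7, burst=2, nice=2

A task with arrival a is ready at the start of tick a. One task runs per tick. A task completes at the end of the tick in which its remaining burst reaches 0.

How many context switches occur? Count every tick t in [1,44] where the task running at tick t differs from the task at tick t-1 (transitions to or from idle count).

t=0: ready={A,C,D} → run C
t=1: ready={A,C,D} → run C
t=2: ready={A,C,D} → run C
t=3: ready={A,C,D,E} → run C
t=4: ready={A,D,E,F} → run F
t=5: ready={A,D,E,F,G} → run F
t=6: ready={A,D,E,F,G} → run F
t=7: ready={A,D,E,F,G,H} → run F
t=8: ready={A,D,E,F,G,H} → run F
t=9: ready={A,D,E,F,G,H} → run F
t=10: ready={A,D,E,G,H} → run D
t=11: ready={A,D,E,G,H} → run D
t=12: ready={A,D,E,G,H} → run D
t=13: ready={A,D,E,G,H} → run D
t=14: ready={A,D,E,G,H} → run D
t=15: ready={A,D,E,G,H} → run D
t=16: ready={A,D,E,G,H} → run D
t=17: ready={A,D,E,G,H} → run D
t=18: ready={A,E,G,H} → run E
t=19: ready={A,E,G,H} → run E
t=20: ready={A,G,H} → run G
t=21: ready={A,G,H} → run G
t=22: ready={A,G,H} → run G
t=23: ready={A,G,H} → run G
t=24: ready={A,G,H} → run G
t=25: ready={A,G,H} → run G
t=26: ready={A,G,H} → run G
t=27: ready={A,G,H} → run G
t=28: ready={A,H} → run H
t=29: ready={A,H} → run H
t=30: ready={A} → run A
t=31: ready={A} → run A
t=32: ready={A} → run A
t=33: ready={A} → run A
t=34: ready={A} → run A
t=35: ready={A} → run A
t=36: ready={A} → run A
t=37: ready={A} → run A
t=38: (idle)
t=39: (idle)
t=40: (idle)
t=41: (idle)
t=42: (idle)
t=43: (idle)
t=44: (idle)

context switches = 7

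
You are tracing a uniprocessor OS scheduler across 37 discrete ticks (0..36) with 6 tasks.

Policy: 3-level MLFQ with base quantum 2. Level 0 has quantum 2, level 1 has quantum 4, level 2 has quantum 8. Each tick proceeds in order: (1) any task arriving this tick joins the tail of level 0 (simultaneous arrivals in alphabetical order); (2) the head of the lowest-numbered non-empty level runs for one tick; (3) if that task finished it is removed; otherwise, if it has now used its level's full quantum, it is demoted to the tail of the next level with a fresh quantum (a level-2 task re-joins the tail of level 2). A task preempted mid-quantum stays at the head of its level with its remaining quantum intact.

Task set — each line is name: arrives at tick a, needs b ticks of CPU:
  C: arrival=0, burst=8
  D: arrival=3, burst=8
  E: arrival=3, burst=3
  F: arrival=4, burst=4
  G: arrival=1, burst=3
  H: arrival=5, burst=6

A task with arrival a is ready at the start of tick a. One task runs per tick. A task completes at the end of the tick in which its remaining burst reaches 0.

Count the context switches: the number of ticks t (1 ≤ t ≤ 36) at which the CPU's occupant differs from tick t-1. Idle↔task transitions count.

context switches = 14

t=0: L0/L1/L2 = C/-/- → run C
t=1: L0/L1/L2 = CG/-/- → run C
t=2: L0/L1/L2 = G/C/- → run G
t=3: L0/L1/L2 = GDE/C/- → run G
t=4: L0/L1/L2 = DEF/CG/- → run D
t=5: L0/L1/L2 = DEFH/CG/- → run D
t=6: L0/L1/L2 = EFH/CGD/- → run E
t=7: L0/L1/L2 = EFH/CGD/- → run E
t=8: L0/L1/L2 = FH/CGDE/- → run F
t=9: L0/L1/L2 = FH/CGDE/- → run F
t=10: L0/L1/L2 = H/CGDEF/- → run H
t=11: L0/L1/L2 = H/CGDEF/- → run H
t=12: L0/L1/L2 = -/CGDEFH/- → run C
t=13: L0/L1/L2 = -/CGDEFH/- → run C
t=14: L0/L1/L2 = -/CGDEFH/- → run C
t=15: L0/L1/L2 = -/CGDEFH/- → run C
t=16: L0/L1/L2 = -/GDEFH/C → run G
t=17: L0/L1/L2 = -/DEFH/C → run D
t=18: L0/L1/L2 = -/DEFH/C → run D
t=19: L0/L1/L2 = -/DEFH/C → run D
t=20: L0/L1/L2 = -/DEFH/C → run D
t=21: L0/L1/L2 = -/EFH/CD → run E
t=22: L0/L1/L2 = -/FH/CD → run F
t=23: L0/L1/L2 = -/FH/CD → run F
t=24: L0/L1/L2 = -/H/CD → run H
t=25: L0/L1/L2 = -/H/CD → run H
t=26: L0/L1/L2 = -/H/CD → run H
t=27: L0/L1/L2 = -/H/CD → run H
t=28: L0/L1/L2 = -/-/CD → run C
t=29: L0/L1/L2 = -/-/CD → run C
t=30: L0/L1/L2 = -/-/D → run D
t=31: L0/L1/L2 = -/-/D → run D
t=32: (idle)
t=33: (idle)
t=34: (idle)
t=35: (idle)
t=36: (idle)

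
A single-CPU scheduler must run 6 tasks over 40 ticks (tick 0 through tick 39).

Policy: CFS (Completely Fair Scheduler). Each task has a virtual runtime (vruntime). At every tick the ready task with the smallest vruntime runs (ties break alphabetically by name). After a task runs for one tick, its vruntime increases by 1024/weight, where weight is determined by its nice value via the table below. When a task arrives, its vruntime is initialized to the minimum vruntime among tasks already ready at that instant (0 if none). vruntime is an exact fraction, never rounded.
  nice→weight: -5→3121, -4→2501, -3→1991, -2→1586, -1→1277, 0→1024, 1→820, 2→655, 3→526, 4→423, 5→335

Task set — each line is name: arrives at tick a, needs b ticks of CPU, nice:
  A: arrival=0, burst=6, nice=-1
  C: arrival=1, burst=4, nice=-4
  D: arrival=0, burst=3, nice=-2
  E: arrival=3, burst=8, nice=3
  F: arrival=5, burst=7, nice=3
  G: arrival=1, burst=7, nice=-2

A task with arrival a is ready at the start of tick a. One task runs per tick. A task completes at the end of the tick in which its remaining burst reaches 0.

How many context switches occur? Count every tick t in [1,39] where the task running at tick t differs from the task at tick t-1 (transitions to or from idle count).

context switches = 33

t=0: vr[A=0 D=0] → run A
t=1: vr[A=1024/1277 C=0 D=0 G=0] → run C
t=2: vr[A=1024/1277 C=1024/2501 D=0 G=0] → run D
t=3: vr[A=1024/1277 C=1024/2501 D=512/793 E=0 G=0] → run E
t=4: vr[A=1024/1277 C=1024/2501 D=512/793 E=512/263 G=0] → run G
t=5: vr[A=1024/1277 C=1024/2501 D=512/793 E=512/263 F=1024/2501 G=512/793] → run C
t=6: vr[A=1024/1277 C=2048/2501 D=512/793 E=512/263 F=1024/2501 G=512/793] → run F
t=7: vr[A=1024/1277 C=2048/2501 D=512/793 E=512/263 F=1549824/657763 G=512/793] → run D
t=8: vr[A=1024/1277 C=2048/2501 D=1024/793 E=512/263 F=1549824/657763 G=512/793] → run G
t=9: vr[A=1024/1277 C=2048/2501 D=1024/793 E=512/263 F=1549824/657763 G=1024/793] → run A
t=10: vr[A=2048/1277 C=2048/2501 D=1024/793 E=512/263 F=1549824/657763 G=1024/793] → run C
t=11: vr[A=2048/1277 C=3072/2501 D=1024/793 E=512/263 F=1549824/657763 G=1024/793] → run C
t=12: vr[A=2048/1277 D=1024/793 E=512/263 F=1549824/657763 G=1024/793] → run D
t=13: vr[A=2048/1277 E=512/263 F=1549824/657763 G=1024/793] → run G
t=14: vr[A=2048/1277 E=512/263 F=1549824/657763 G=1536/793] → run A
t=15: vr[A=3072/1277 E=512/263 F=1549824/657763 G=1536/793] → run G
t=16: vr[A=3072/1277 E=512/263 F=1549824/657763 G=2048/793] → run E
t=17: vr[A=3072/1277 E=1024/263 F=1549824/657763 G=2048/793] → run F
t=18: vr[A=3072/1277 E=1024/263 F=2830336/657763 G=2048/793] → run A
t=19: vr[A=4096/1277 E=1024/263 F=2830336/657763 G=2048/793] → run G
t=20: vr[A=4096/1277 E=1024/263 F=2830336/657763 G=2560/793] → run A
t=21: vr[A=5120/1277 E=1024/263 F=2830336/657763 G=2560/793] → run G
t=22: vr[A=5120/1277 E=1024/263 F=2830336/657763 G=3072/793] → run G
t=23: vr[A=5120/1277 E=1024/263 F=2830336/657763] → run E
t=24: vr[A=5120/1277 E=1536/263 F=2830336/657763] → run A
t=25: vr[E=1536/263 F=2830336/657763] → run F
t=26: vr[E=1536/263 F=4110848/657763] → run E
t=27: vr[E=2048/263 F=4110848/657763] → run F
t=28: vr[E=2048/263 F=5391360/657763] → run E
t=29: vr[E=2560/263 F=5391360/657763] → run F
t=30: vr[E=2560/263 F=6671872/657763] → run E
t=31: vr[E=3072/263 F=6671872/657763] → run F
t=32: vr[E=3072/263 F=7952384/657763] → run E
t=33: vr[E=3584/263 F=7952384/657763] → run F
t=34: vr[E=3584/263] → run E
t=35: (idle)
t=36: (idle)
t=37: (idle)
t=38: (idle)
t=39: (idle)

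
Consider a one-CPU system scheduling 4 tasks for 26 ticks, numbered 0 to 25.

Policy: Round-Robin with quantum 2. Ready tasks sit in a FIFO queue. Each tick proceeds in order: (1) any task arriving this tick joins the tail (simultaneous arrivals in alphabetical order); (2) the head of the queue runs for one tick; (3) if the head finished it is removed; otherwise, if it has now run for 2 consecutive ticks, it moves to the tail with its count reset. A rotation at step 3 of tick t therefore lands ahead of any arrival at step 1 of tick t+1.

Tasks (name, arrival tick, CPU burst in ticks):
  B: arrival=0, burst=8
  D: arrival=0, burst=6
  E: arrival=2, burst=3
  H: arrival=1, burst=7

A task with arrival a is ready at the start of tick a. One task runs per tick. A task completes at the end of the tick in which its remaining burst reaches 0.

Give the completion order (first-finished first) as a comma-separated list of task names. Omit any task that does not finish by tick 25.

t=0: queue=[B,D] q_used=0 → run B
t=1: queue=[B,D,H] q_used=1 → run B
t=2: queue=[D,H,B,E] q_used=0 → run D
t=3: queue=[D,H,B,E] q_used=1 → run D
t=4: queue=[H,B,E,D] q_used=0 → run H
t=5: queue=[H,B,E,D] q_used=1 → run H
t=6: queue=[B,E,D,H] q_used=0 → run B
t=7: queue=[B,E,D,H] q_used=1 → run B
t=8: queue=[E,D,H,B] q_used=0 → run E
t=9: queue=[E,D,H,B] q_used=1 → run E
t=10: queue=[D,H,B,E] q_used=0 → run D
t=11: queue=[D,H,B,E] q_used=1 → run D
t=12: queue=[H,B,E,D] q_used=0 → run H
t=13: queue=[H,B,E,D] q_used=1 → run H
t=14: queue=[B,E,D,H] q_used=0 → run B
t=15: queue=[B,E,D,H] q_used=1 → run B
t=16: queue=[E,D,H,B] q_used=0 → run E
t=17: queue=[D,H,B] q_used=0 → run D
t=18: queue=[D,H,B] q_used=1 → run D
t=19: queue=[H,B] q_used=0 → run H
t=20: queue=[H,B] q_used=1 → run H
t=21: queue=[B,H] q_used=0 → run B
t=22: queue=[B,H] q_used=1 → run B
t=23: queue=[H] q_used=0 → run H
t=24: (idle)
t=25: (idle)

completion order = E, D, B, H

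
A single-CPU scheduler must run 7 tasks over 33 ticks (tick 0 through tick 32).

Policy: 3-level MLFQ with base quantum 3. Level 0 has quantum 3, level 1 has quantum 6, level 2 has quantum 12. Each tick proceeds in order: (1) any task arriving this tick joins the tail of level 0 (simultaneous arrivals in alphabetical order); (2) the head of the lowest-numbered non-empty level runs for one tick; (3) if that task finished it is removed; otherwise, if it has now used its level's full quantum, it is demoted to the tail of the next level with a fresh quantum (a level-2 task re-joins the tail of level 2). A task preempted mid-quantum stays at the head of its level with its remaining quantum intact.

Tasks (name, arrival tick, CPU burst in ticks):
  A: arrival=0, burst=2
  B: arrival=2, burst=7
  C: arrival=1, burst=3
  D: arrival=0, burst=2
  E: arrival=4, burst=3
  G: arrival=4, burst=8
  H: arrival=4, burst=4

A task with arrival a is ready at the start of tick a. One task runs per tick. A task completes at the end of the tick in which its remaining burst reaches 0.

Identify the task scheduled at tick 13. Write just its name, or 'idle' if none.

running at tick 13 = G

t=0: L0/L1/L2 = AD/-/- → run A
t=1: L0/L1/L2 = ADC/-/- → run A
t=2: L0/L1/L2 = DCB/-/- → run D
t=3: L0/L1/L2 = DCB/-/- → run D
t=4: L0/L1/L2 = CBEGH/-/- → run C
t=5: L0/L1/L2 = CBEGH/-/- → run C
t=6: L0/L1/L2 = CBEGH/-/- → run C
t=7: L0/L1/L2 = BEGH/-/- → run B
t=8: L0/L1/L2 = BEGH/-/- → run B
t=9: L0/L1/L2 = BEGH/-/- → run B
t=10: L0/L1/L2 = EGH/B/- → run E
t=11: L0/L1/L2 = EGH/B/- → run E
t=12: L0/L1/L2 = EGH/B/- → run E
t=13: L0/L1/L2 = GH/B/- → run G
t=14: L0/L1/L2 = GH/B/- → run G
t=15: L0/L1/L2 = GH/B/- → run G
t=16: L0/L1/L2 = H/BG/- → run H
t=17: L0/L1/L2 = H/BG/- → run H
t=18: L0/L1/L2 = H/BG/- → run H
t=19: L0/L1/L2 = -/BGH/- → run B
t=20: L0/L1/L2 = -/BGH/- → run B
t=21: L0/L1/L2 = -/BGH/- → run B
t=22: L0/L1/L2 = -/BGH/- → run B
t=23: L0/L1/L2 = -/GH/- → run G
t=24: L0/L1/L2 = -/GH/- → run G
t=25: L0/L1/L2 = -/GH/- → run G
t=26: L0/L1/L2 = -/GH/- → run G
t=27: L0/L1/L2 = -/GH/- → run G
t=28: L0/L1/L2 = -/H/- → run H
t=29: (idle)
t=30: (idle)
t=31: (idle)
t=32: (idle)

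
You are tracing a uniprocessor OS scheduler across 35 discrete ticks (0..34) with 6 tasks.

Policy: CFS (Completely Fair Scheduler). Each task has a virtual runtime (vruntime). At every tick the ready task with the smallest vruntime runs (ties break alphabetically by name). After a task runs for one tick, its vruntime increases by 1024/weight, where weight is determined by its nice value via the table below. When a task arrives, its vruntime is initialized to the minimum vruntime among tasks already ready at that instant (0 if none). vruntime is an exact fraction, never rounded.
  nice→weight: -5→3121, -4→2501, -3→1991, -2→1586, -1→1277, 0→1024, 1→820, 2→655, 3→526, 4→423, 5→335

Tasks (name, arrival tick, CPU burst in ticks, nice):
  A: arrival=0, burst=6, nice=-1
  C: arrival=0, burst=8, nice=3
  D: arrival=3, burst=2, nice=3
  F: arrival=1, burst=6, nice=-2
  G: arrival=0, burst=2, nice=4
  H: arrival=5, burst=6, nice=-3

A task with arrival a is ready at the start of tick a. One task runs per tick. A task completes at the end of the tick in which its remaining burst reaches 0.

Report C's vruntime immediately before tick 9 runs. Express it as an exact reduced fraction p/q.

t=0: vr[A=0 C=0 G=0] → run A
t=1: vr[A=1024/1277 C=0 F=0 G=0] → run C
t=2: vr[A=1024/1277 C=512/263 F=0 G=0] → run F
t=3: vr[A=1024/1277 C=512/263 D=0 F=512/793 G=0] → run D
t=4: vr[A=1024/1277 C=512/263 D=512/263 F=512/793 G=0] → run G
t=5: vr[A=1024/1277 C=512/263 D=512/263 F=512/793 G=1024/423 H=512/793] → run F
t=6: vr[A=1024/1277 C=512/263 D=512/263 F=1024/793 G=1024/423 H=512/793] → run H
t=7: vr[A=1024/1277 C=512/263 D=512/263 F=1024/793 G=1024/423 H=1831424/1578863] → run A
t=8: vr[A=2048/1277 C=512/263 D=512/263 F=1024/793 G=1024/423 H=1831424/1578863] → run H
t=9: vr[A=2048/1277 C=512/263 D=512/263 F=1024/793 G=1024/423 H=2643456/1578863] → run F
t=10: vr[A=2048/1277 C=512/263 D=512/263 F=1536/793 G=1024/423 H=2643456/1578863] → run A
t=11: vr[A=3072/1277 C=512/263 D=512/263 F=1536/793 G=1024/423 H=2643456/1578863] → run H
t=12: vr[A=3072/1277 C=512/263 D=512/263 F=1536/793 G=1024/423 H=3455488/1578863] → run F
t=13: vr[A=3072/1277 C=512/263 D=512/263 F=2048/793 G=1024/423 H=3455488/1578863] → run C
t=14: vr[A=3072/1277 C=1024/263 D=512/263 F=2048/793 G=1024/423 H=3455488/1578863] → run D
t=15: vr[A=3072/1277 C=1024/263 F=2048/793 G=1024/423 H=3455488/1578863] → run H
t=16: vr[A=3072/1277 C=1024/263 F=2048/793 G=1024/423 H=4267520/1578863] → run A
t=17: vr[A=4096/1277 C=1024/263 F=2048/793 G=1024/423 H=4267520/1578863] → run G
t=18: vr[A=4096/1277 C=1024/263 F=2048/793 H=4267520/1578863] → run F
t=19: vr[A=4096/1277 C=1024/263 F=2560/793 H=4267520/1578863] → run H
t=20: vr[A=4096/1277 C=1024/263 F=2560/793 H=5079552/1578863] → run A
t=21: vr[A=5120/1277 C=1024/263 F=2560/793 H=5079552/1578863] → run H
t=22: vr[A=5120/1277 C=1024/263 F=2560/793] → run F
t=23: vr[A=5120/1277 C=1024/263] → run C
t=24: vr[A=5120/1277 C=1536/263] → run A
t=25: vr[C=1536/263] → run C
t=26: vr[C=2048/263] → run C
t=27: vr[C=2560/263] → run C
t=28: vr[C=3072/263] → run C
t=29: vr[C=3584/263] → run C
t=30: (idle)
t=31: (idle)
t=32: (idle)
t=33: (idle)
t=34: (idle)

vruntime(C, start of tick 9) = 512/263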